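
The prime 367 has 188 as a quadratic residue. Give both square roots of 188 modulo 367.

65, 302

Since 367 ≡ 3 (mod 4), a square root of 188 is 188^((367+1)/4) = 188^92 mod 367.
Repeated squaring: 188^2≡112, 188^4≡66, 188^8≡319, 188^16≡102, 188^32≡128, 188^64≡236 (mod 367).
188^92 = 188^(64+16+8+4) ≡ 302 (mod 367).
Check: 302² = 91204 ≡ 188 (mod 367). The two roots are 65 and 302.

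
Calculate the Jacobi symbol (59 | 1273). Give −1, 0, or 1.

Reciprocity: 59 ≡ 3 and 1273 ≡ 1 (mod 4), so (59/1273) = +(1273/59).
Reduce top mod 59: now compute (34/59).
Pull out 2: since 59 ≡ 3 (mod 8), (2/59) = -1.
Reciprocity: 17 ≡ 1 and 59 ≡ 3 (mod 4), so (17/59) = +(59/17).
Reduce top mod 17: now compute (8/17).
Pull out 2^3: since 17 ≡ 1 (mod 8), (2/17) = +1, so (2/17)^3 = +1.
Reached (1/17) = 1. Collecting the sign flips along the way, the symbol is -1.

-1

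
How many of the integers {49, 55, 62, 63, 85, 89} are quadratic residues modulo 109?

3

(49/109) = +1 → QR.
(55/109) = -1 → non-residue.
(62/109) = -1 → non-residue.
(63/109) = +1 → QR.
(85/109) = -1 → non-residue.
(89/109) = +1 → QR.
Total quadratic residues among the 6: 3.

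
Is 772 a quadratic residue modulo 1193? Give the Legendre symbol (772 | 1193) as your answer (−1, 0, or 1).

-1

Euler's criterion: (772/1193) ≡ 772^596 (mod 1193).
772^2 ≡ 677 (mod 1193)
772^4 ≡ 217 (mod 1193)
772^8 ≡ 562 (mod 1193)
772^16 ≡ 892 (mod 1193)
772^32 ≡ 1126 (mod 1193)
772^64 ≡ 910 (mod 1193)
772^128 ≡ 158 (mod 1193)
772^256 ≡ 1104 (mod 1193)
772^512 ≡ 763 (mod 1193)
772^596 = 772^(512+64+16+4) ≡ 1192 (mod 1193).
Result is 1192 ≡ −1, so (772/1193) = −1.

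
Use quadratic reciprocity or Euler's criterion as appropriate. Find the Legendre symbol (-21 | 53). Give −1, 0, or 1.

Euler's criterion: (-21/53) ≡ 32^26 (mod 53).
32^2 ≡ 17 (mod 53)
32^4 ≡ 24 (mod 53)
32^8 ≡ 46 (mod 53)
32^16 ≡ 49 (mod 53)
32^26 = 32^(16+8+2) ≡ 52 (mod 53).
Result is 52 ≡ −1, so (-21/53) = −1.

-1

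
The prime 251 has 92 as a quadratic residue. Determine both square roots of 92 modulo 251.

Since 251 ≡ 3 (mod 4), a square root of 92 is 92^((251+1)/4) = 92^63 mod 251.
Repeated squaring: 92^2≡181, 92^4≡131, 92^8≡93, 92^16≡115, 92^32≡173 (mod 251).
92^63 = 92^(32+16+8+4+2+1) ≡ 208 (mod 251).
Check: 208² = 43264 ≡ 92 (mod 251). The two roots are 43 and 208.

43, 208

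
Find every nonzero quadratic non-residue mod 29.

Square k = 1,…,14 (k and 29−k give the same square):
1²=1, 2²=4, 3²=9, 4²=16, 5²=25, 6²≡7, 7²≡20, 8²≡6, 9²≡23, 10²≡13, 11²≡5, 12²≡28, 13²≡24, 14²≡22 (mod 29).
The residues are {1, 4, 5, 6, 7, 9, 13, 16, 20, 22, 23, 24, 25, 28}; the non-residues are the remaining 14 nonzero classes.

2, 3, 8, 10, 11, 12, 14, 15, 17, 18, 19, 21, 26, 27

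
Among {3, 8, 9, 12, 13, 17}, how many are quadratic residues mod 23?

5

(3/23) = +1 → QR.
(8/23) = +1 → QR.
(9/23) = +1 → QR.
(12/23) = +1 → QR.
(13/23) = +1 → QR.
(17/23) = -1 → non-residue.
Total quadratic residues among the 6: 5.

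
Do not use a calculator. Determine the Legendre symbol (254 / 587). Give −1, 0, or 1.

1

Pull out 2: since 587 ≡ 3 (mod 8), (2/587) = -1.
Reciprocity: 127 ≡ 3 and 587 ≡ 3 (mod 4), so (127/587) = −(587/127).
Reduce top mod 127: now compute (79/127).
Reciprocity: 79 ≡ 3 and 127 ≡ 3 (mod 4), so (79/127) = −(127/79).
Reduce top mod 79: now compute (48/79).
Pull out 2^4: since 79 ≡ 7 (mod 8), (2/79) = +1, so (2/79)^4 = +1.
Reciprocity: 3 ≡ 3 and 79 ≡ 3 (mod 4), so (3/79) = −(79/3).
Reduce top mod 3: now compute (1/3).
Reached (1/3) = 1. Collecting the sign flips along the way, the symbol is +1.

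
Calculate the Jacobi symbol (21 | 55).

Reciprocity: 21 ≡ 1 and 55 ≡ 3 (mod 4), so (21/55) = +(55/21).
Reduce top mod 21: now compute (13/21).
Reciprocity: 13 ≡ 1 and 21 ≡ 1 (mod 4), so (13/21) = +(21/13).
Reduce top mod 13: now compute (8/13).
Pull out 2^3: since 13 ≡ 5 (mod 8), (2/13) = -1, so (2/13)^3 = -1.
Reached (1/13) = 1. Collecting the sign flips along the way, the symbol is -1.

-1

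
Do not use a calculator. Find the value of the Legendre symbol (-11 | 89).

1

First reduce: -11 ≡ 78 (mod 89).
Pull out 2: since 89 ≡ 1 (mod 8), (2/89) = +1.
Reciprocity: 39 ≡ 3 and 89 ≡ 1 (mod 4), so (39/89) = +(89/39).
Reduce top mod 39: now compute (11/39).
Reciprocity: 11 ≡ 3 and 39 ≡ 3 (mod 4), so (11/39) = −(39/11).
Reduce top mod 11: now compute (6/11).
Pull out 2: since 11 ≡ 3 (mod 8), (2/11) = -1.
Reciprocity: 3 ≡ 3 and 11 ≡ 3 (mod 4), so (3/11) = −(11/3).
Reduce top mod 3: now compute (2/3).
Pull out 2: since 3 ≡ 3 (mod 8), (2/3) = -1.
Reached (1/3) = 1. Collecting the sign flips along the way, the symbol is +1.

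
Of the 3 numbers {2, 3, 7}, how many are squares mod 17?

(2/17) = +1 → QR.
(3/17) = -1 → non-residue.
(7/17) = -1 → non-residue.
Total quadratic residues among the 3: 1.

1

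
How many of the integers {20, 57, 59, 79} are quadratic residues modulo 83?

1

(20/83) = -1 → non-residue.
(57/83) = -1 → non-residue.
(59/83) = +1 → QR.
(79/83) = -1 → non-residue.
Total quadratic residues among the 4: 1.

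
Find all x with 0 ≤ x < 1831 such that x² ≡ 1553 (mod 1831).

314, 1517

Since 1831 ≡ 3 (mod 4), a square root of 1553 is 1553^((1831+1)/4) = 1553^458 mod 1831.
Repeated squaring: 1553^2≡382, 1553^4≡1275, 1553^8≡1528, 1553^16≡259, 1553^32≡1165, 1553^64≡454, 1553^128≡1044, 1553^256≡491 (mod 1831).
1553^458 = 1553^(256+128+64+8+2) ≡ 1517 (mod 1831).
Check: 1517² = 2301289 ≡ 1553 (mod 1831). The two roots are 314 and 1517.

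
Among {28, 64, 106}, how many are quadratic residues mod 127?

(28/127) = -1 → non-residue.
(64/127) = +1 → QR.
(106/127) = -1 → non-residue.
Total quadratic residues among the 3: 1.

1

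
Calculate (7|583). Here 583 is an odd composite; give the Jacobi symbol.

-1

Reciprocity: 7 ≡ 3 and 583 ≡ 3 (mod 4), so (7/583) = −(583/7).
Reduce top mod 7: now compute (2/7).
Pull out 2: since 7 ≡ 7 (mod 8), (2/7) = +1.
Reached (1/7) = 1. Collecting the sign flips along the way, the symbol is -1.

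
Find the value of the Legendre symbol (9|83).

Euler's criterion: (9/83) ≡ 9^41 (mod 83).
9^2 ≡ 81 (mod 83)
9^4 ≡ 4 (mod 83)
9^8 ≡ 16 (mod 83)
9^16 ≡ 7 (mod 83)
9^32 ≡ 49 (mod 83)
9^41 = 9^(32+8+1) ≡ 1 (mod 83).
Result is 1, so (9/83) = 1.

1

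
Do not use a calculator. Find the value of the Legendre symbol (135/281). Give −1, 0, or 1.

Reciprocity: 135 ≡ 3 and 281 ≡ 1 (mod 4), so (135/281) = +(281/135).
Reduce top mod 135: now compute (11/135).
Reciprocity: 11 ≡ 3 and 135 ≡ 3 (mod 4), so (11/135) = −(135/11).
Reduce top mod 11: now compute (3/11).
Reciprocity: 3 ≡ 3 and 11 ≡ 3 (mod 4), so (3/11) = −(11/3).
Reduce top mod 3: now compute (2/3).
Pull out 2: since 3 ≡ 3 (mod 8), (2/3) = -1.
Reached (1/3) = 1. Collecting the sign flips along the way, the symbol is -1.

-1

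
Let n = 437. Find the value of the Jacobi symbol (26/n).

1

Pull out 2: since 437 ≡ 5 (mod 8), (2/437) = -1.
Reciprocity: 13 ≡ 1 and 437 ≡ 1 (mod 4), so (13/437) = +(437/13).
Reduce top mod 13: now compute (8/13).
Pull out 2^3: since 13 ≡ 5 (mod 8), (2/13) = -1, so (2/13)^3 = -1.
Reached (1/13) = 1. Collecting the sign flips along the way, the symbol is +1.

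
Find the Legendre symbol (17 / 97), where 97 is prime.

Reciprocity: 17 ≡ 1 and 97 ≡ 1 (mod 4), so (17/97) = +(97/17).
Reduce top mod 17: now compute (12/17).
Pull out 2^2: since 17 ≡ 1 (mod 8), (2/17) = +1, so (2/17)^2 = +1.
Reciprocity: 3 ≡ 3 and 17 ≡ 1 (mod 4), so (3/17) = +(17/3).
Reduce top mod 3: now compute (2/3).
Pull out 2: since 3 ≡ 3 (mod 8), (2/3) = -1.
Reached (1/3) = 1. Collecting the sign flips along the way, the symbol is -1.

-1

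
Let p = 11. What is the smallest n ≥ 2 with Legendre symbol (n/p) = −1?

2

(2/11) = −1, so 2 is the smallest positive non-residue mod 11.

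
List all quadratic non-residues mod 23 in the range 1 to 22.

5, 7, 10, 11, 14, 15, 17, 19, 20, 21, 22

Square k = 1,…,11 (k and 23−k give the same square):
1²=1, 2²=4, 3²=9, 4²=16, 5²≡2, 6²≡13, 7²≡3, 8²≡18, 9²≡12, 10²≡8, 11²≡6 (mod 23).
The residues are {1, 2, 3, 4, 6, 8, 9, 12, 13, 16, 18}; the non-residues are the remaining 11 nonzero classes.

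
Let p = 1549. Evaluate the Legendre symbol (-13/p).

First reduce: -13 ≡ 1536 (mod 1549).
Pull out 2^9: since 1549 ≡ 5 (mod 8), (2/1549) = -1, so (2/1549)^9 = -1.
Reciprocity: 3 ≡ 3 and 1549 ≡ 1 (mod 4), so (3/1549) = +(1549/3).
Reduce top mod 3: now compute (1/3).
Reached (1/3) = 1. Collecting the sign flips along the way, the symbol is -1.

-1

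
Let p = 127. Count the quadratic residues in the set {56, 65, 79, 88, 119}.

(56/127) = -1 → non-residue.
(65/127) = -1 → non-residue.
(79/127) = +1 → QR.
(88/127) = +1 → QR.
(119/127) = -1 → non-residue.
Total quadratic residues among the 5: 2.

2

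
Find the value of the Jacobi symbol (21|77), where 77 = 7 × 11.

Reciprocity: 21 ≡ 1 and 77 ≡ 1 (mod 4), so (21/77) = +(77/21).
Reduce top mod 21: now compute (14/21).
Pull out 2: since 21 ≡ 5 (mod 8), (2/21) = -1.
Reciprocity: 7 ≡ 3 and 21 ≡ 1 (mod 4), so (7/21) = +(21/7).
Reduce top mod 7: now compute (0/7).
Top reduces to 0: gcd > 1, so the symbol is 0.

0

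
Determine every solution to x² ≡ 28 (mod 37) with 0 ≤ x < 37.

18, 19

37 ≡ 1 (mod 4), so we find a root by search.
Trying successive values, 18² = 324 ≡ 28 (mod 37). The other root is 37 − 18 = 19.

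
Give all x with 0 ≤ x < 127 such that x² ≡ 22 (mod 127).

Since 127 ≡ 3 (mod 4), a square root of 22 is 22^((127+1)/4) = 22^32 mod 127.
Repeated squaring: 22^2≡103, 22^4≡68, 22^8≡52, 22^16≡37, 22^32≡99 (mod 127).
22^32 = 22^(32) ≡ 99 (mod 127).
Check: 99² = 9801 ≡ 22 (mod 127). The two roots are 28 and 99.

28, 99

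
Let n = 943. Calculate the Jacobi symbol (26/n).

Pull out 2: since 943 ≡ 7 (mod 8), (2/943) = +1.
Reciprocity: 13 ≡ 1 and 943 ≡ 3 (mod 4), so (13/943) = +(943/13).
Reduce top mod 13: now compute (7/13).
Reciprocity: 7 ≡ 3 and 13 ≡ 1 (mod 4), so (7/13) = +(13/7).
Reduce top mod 7: now compute (6/7).
Pull out 2: since 7 ≡ 7 (mod 8), (2/7) = +1.
Reciprocity: 3 ≡ 3 and 7 ≡ 3 (mod 4), so (3/7) = −(7/3).
Reduce top mod 3: now compute (1/3).
Reached (1/3) = 1. Collecting the sign flips along the way, the symbol is -1.

-1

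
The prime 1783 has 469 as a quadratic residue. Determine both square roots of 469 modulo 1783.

Since 1783 ≡ 3 (mod 4), a square root of 469 is 469^((1783+1)/4) = 469^446 mod 1783.
Repeated squaring: 469^2≡652, 469^4≡750, 469^8≡855, 469^16≡1778, 469^32≡25, 469^64≡625, 469^128≡148, 469^256≡508 (mod 1783).
469^446 = 469^(256+128+32+16+8+4+2) ≡ 849 (mod 1783).
Check: 849² = 720801 ≡ 469 (mod 1783). The two roots are 849 and 934.

849, 934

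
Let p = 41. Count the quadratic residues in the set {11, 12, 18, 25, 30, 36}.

3

(11/41) = -1 → non-residue.
(12/41) = -1 → non-residue.
(18/41) = +1 → QR.
(25/41) = +1 → QR.
(30/41) = -1 → non-residue.
(36/41) = +1 → QR.
Total quadratic residues among the 6: 3.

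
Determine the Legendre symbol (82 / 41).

First reduce: 82 ≡ 0 (mod 41).
Top reduces to 0: gcd > 1, so the symbol is 0.

0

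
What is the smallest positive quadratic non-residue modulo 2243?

2

(2/2243) = −1, so 2 is the smallest positive non-residue mod 2243.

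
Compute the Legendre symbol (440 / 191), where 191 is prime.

First reduce: 440 ≡ 58 (mod 191).
Pull out 2: since 191 ≡ 7 (mod 8), (2/191) = +1.
Reciprocity: 29 ≡ 1 and 191 ≡ 3 (mod 4), so (29/191) = +(191/29).
Reduce top mod 29: now compute (17/29).
Reciprocity: 17 ≡ 1 and 29 ≡ 1 (mod 4), so (17/29) = +(29/17).
Reduce top mod 17: now compute (12/17).
Pull out 2^2: since 17 ≡ 1 (mod 8), (2/17) = +1, so (2/17)^2 = +1.
Reciprocity: 3 ≡ 3 and 17 ≡ 1 (mod 4), so (3/17) = +(17/3).
Reduce top mod 3: now compute (2/3).
Pull out 2: since 3 ≡ 3 (mod 8), (2/3) = -1.
Reached (1/3) = 1. Collecting the sign flips along the way, the symbol is -1.

-1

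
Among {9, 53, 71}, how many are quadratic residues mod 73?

(9/73) = +1 → QR.
(53/73) = -1 → non-residue.
(71/73) = +1 → QR.
Total quadratic residues among the 3: 2.

2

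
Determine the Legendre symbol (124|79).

Euler's criterion: (124/79) ≡ 45^39 (mod 79).
45^2 ≡ 50 (mod 79)
45^4 ≡ 51 (mod 79)
45^8 ≡ 73 (mod 79)
45^16 ≡ 36 (mod 79)
45^32 ≡ 32 (mod 79)
45^39 = 45^(32+4+2+1) ≡ 1 (mod 79).
Result is 1, so (124/79) = 1.

1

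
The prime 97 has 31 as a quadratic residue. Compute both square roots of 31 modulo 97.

15, 82

97 ≡ 1 (mod 4), so we find a root by search.
Trying successive values, 15² = 225 ≡ 31 (mod 97). The other root is 97 − 15 = 82.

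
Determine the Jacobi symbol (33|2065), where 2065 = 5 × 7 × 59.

Reciprocity: 33 ≡ 1 and 2065 ≡ 1 (mod 4), so (33/2065) = +(2065/33).
Reduce top mod 33: now compute (19/33).
Reciprocity: 19 ≡ 3 and 33 ≡ 1 (mod 4), so (19/33) = +(33/19).
Reduce top mod 19: now compute (14/19).
Pull out 2: since 19 ≡ 3 (mod 8), (2/19) = -1.
Reciprocity: 7 ≡ 3 and 19 ≡ 3 (mod 4), so (7/19) = −(19/7).
Reduce top mod 7: now compute (5/7).
Reciprocity: 5 ≡ 1 and 7 ≡ 3 (mod 4), so (5/7) = +(7/5).
Reduce top mod 5: now compute (2/5).
Pull out 2: since 5 ≡ 5 (mod 8), (2/5) = -1.
Reached (1/5) = 1. Collecting the sign flips along the way, the symbol is -1.

-1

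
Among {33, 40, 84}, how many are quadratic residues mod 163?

(33/163) = +1 → QR.
(40/163) = +1 → QR.
(84/163) = +1 → QR.
Total quadratic residues among the 3: 3.

3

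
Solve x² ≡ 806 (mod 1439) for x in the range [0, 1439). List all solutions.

Since 1439 ≡ 3 (mod 4), a square root of 806 is 806^((1439+1)/4) = 806^360 mod 1439.
Repeated squaring: 806^2≡647, 806^4≡1299, 806^8≡893, 806^16≡243, 806^32≡50, 806^64≡1061, 806^128≡423, 806^256≡493 (mod 1439).
806^360 = 806^(256+64+32+8) ≡ 576 (mod 1439).
Check: 576² = 331776 ≡ 806 (mod 1439). The two roots are 576 and 863.

576, 863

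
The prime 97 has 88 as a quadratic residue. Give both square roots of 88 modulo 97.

97 ≡ 1 (mod 4), so we find a root by search.
Trying successive values, 31² = 961 ≡ 88 (mod 97). The other root is 97 − 31 = 66.

31, 66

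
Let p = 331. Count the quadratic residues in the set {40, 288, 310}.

0

(40/331) = -1 → non-residue.
(288/331) = -1 → non-residue.
(310/331) = -1 → non-residue.
Total quadratic residues among the 3: 0.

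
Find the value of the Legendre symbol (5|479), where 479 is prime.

1

Reciprocity: 5 ≡ 1 and 479 ≡ 3 (mod 4), so (5/479) = +(479/5).
Reduce top mod 5: now compute (4/5).
Pull out 2^2: since 5 ≡ 5 (mod 8), (2/5) = -1, so (2/5)^2 = +1.
Reached (1/5) = 1. Collecting the sign flips along the way, the symbol is +1.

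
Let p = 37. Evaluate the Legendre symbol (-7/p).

1

First reduce: -7 ≡ 30 (mod 37).
Pull out 2: since 37 ≡ 5 (mod 8), (2/37) = -1.
Reciprocity: 15 ≡ 3 and 37 ≡ 1 (mod 4), so (15/37) = +(37/15).
Reduce top mod 15: now compute (7/15).
Reciprocity: 7 ≡ 3 and 15 ≡ 3 (mod 4), so (7/15) = −(15/7).
Reduce top mod 7: now compute (1/7).
Reached (1/7) = 1. Collecting the sign flips along the way, the symbol is +1.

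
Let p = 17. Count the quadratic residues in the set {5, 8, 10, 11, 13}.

2

(5/17) = -1 → non-residue.
(8/17) = +1 → QR.
(10/17) = -1 → non-residue.
(11/17) = -1 → non-residue.
(13/17) = +1 → QR.
Total quadratic residues among the 5: 2.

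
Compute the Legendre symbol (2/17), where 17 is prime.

1

Euler's criterion: (2/17) ≡ 2^8 (mod 17).
2^2 ≡ 4 (mod 17)
2^4 ≡ 16 (mod 17)
2^8 ≡ 1 (mod 17)
2^8 = 2^(8) ≡ 1 (mod 17).
Result is 1, so (2/17) = 1.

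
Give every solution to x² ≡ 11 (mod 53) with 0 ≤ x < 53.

53 ≡ 1 (mod 4), so we find a root by search.
Trying successive values, 8² = 64 ≡ 11 (mod 53). The other root is 53 − 8 = 45.

8, 45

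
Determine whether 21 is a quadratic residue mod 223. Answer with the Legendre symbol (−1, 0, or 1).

Reciprocity: 21 ≡ 1 and 223 ≡ 3 (mod 4), so (21/223) = +(223/21).
Reduce top mod 21: now compute (13/21).
Reciprocity: 13 ≡ 1 and 21 ≡ 1 (mod 4), so (13/21) = +(21/13).
Reduce top mod 13: now compute (8/13).
Pull out 2^3: since 13 ≡ 5 (mod 8), (2/13) = -1, so (2/13)^3 = -1.
Reached (1/13) = 1. Collecting the sign flips along the way, the symbol is -1.

-1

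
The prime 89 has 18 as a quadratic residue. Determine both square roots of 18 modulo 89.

89 ≡ 1 (mod 4), so we find a root by search.
Trying successive values, 14² = 196 ≡ 18 (mod 89). The other root is 89 − 14 = 75.

14, 75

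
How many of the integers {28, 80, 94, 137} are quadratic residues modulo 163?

0

(28/163) = -1 → non-residue.
(80/163) = -1 → non-residue.
(94/163) = -1 → non-residue.
(137/163) = -1 → non-residue.
Total quadratic residues among the 4: 0.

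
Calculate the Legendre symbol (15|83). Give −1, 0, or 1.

-1

Reciprocity: 15 ≡ 3 and 83 ≡ 3 (mod 4), so (15/83) = −(83/15).
Reduce top mod 15: now compute (8/15).
Pull out 2^3: since 15 ≡ 7 (mod 8), (2/15) = +1, so (2/15)^3 = +1.
Reached (1/15) = 1. Collecting the sign flips along the way, the symbol is -1.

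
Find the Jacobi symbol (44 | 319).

0

Pull out 2^2: since 319 ≡ 7 (mod 8), (2/319) = +1, so (2/319)^2 = +1.
Reciprocity: 11 ≡ 3 and 319 ≡ 3 (mod 4), so (11/319) = −(319/11).
Reduce top mod 11: now compute (0/11).
Top reduces to 0: gcd > 1, so the symbol is 0.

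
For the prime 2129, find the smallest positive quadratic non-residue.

3

(2/2129) = +1, so 2 is a residue.
(3/2129) = −1, so 3 is the smallest positive non-residue mod 2129.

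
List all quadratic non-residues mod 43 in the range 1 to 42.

2, 3, 5, 7, 8, 12, 18, 19, 20, 22, 26, 27, 28, 29, 30, 32, 33, 34, 37, 39, 42

Square k = 1,…,21 (k and 43−k give the same square):
1²=1, 2²=4, 3²=9, 4²=16, 5²=25, 6²=36, 7²≡6, 8²≡21, 9²≡38, 10²≡14, 11²≡35, 12²≡15, 13²≡40, 14²≡24, 15²≡10, 16²≡41, 17²≡31, 18²≡23, 19²≡17, 20²≡13, 21²≡11 (mod 43).
The residues are {1, 4, 6, 9, 10, 11, 13, 14, 15, 16, 17, 21, 23, 24, 25, 31, 35, 36, 38, 40, 41}; the non-residues are the remaining 21 nonzero classes.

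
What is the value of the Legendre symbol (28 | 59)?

Pull out 2^2: since 59 ≡ 3 (mod 8), (2/59) = -1, so (2/59)^2 = +1.
Reciprocity: 7 ≡ 3 and 59 ≡ 3 (mod 4), so (7/59) = −(59/7).
Reduce top mod 7: now compute (3/7).
Reciprocity: 3 ≡ 3 and 7 ≡ 3 (mod 4), so (3/7) = −(7/3).
Reduce top mod 3: now compute (1/3).
Reached (1/3) = 1. Collecting the sign flips along the way, the symbol is +1.

1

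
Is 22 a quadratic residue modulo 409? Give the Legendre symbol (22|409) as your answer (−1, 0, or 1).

-1

Pull out 2: since 409 ≡ 1 (mod 8), (2/409) = +1.
Reciprocity: 11 ≡ 3 and 409 ≡ 1 (mod 4), so (11/409) = +(409/11).
Reduce top mod 11: now compute (2/11).
Pull out 2: since 11 ≡ 3 (mod 8), (2/11) = -1.
Reached (1/11) = 1. Collecting the sign flips along the way, the symbol is -1.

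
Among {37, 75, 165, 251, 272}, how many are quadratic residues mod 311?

1

(37/311) = -1 → non-residue.
(75/311) = +1 → QR.
(165/311) = -1 → non-residue.
(251/311) = -1 → non-residue.
(272/311) = -1 → non-residue.
Total quadratic residues among the 5: 1.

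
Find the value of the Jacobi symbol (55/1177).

Reciprocity: 55 ≡ 3 and 1177 ≡ 1 (mod 4), so (55/1177) = +(1177/55).
Reduce top mod 55: now compute (22/55).
Pull out 2: since 55 ≡ 7 (mod 8), (2/55) = +1.
Reciprocity: 11 ≡ 3 and 55 ≡ 3 (mod 4), so (11/55) = −(55/11).
Reduce top mod 11: now compute (0/11).
Top reduces to 0: gcd > 1, so the symbol is 0.

0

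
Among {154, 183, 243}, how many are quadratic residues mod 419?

2

(154/419) = +1 → QR.
(183/419) = -1 → non-residue.
(243/419) = +1 → QR.
Total quadratic residues among the 3: 2.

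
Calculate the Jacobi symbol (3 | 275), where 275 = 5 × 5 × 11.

Reciprocity: 3 ≡ 3 and 275 ≡ 3 (mod 4), so (3/275) = −(275/3).
Reduce top mod 3: now compute (2/3).
Pull out 2: since 3 ≡ 3 (mod 8), (2/3) = -1.
Reached (1/3) = 1. Collecting the sign flips along the way, the symbol is +1.

1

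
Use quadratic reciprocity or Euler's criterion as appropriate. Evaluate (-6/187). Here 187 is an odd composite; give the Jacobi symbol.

-1

First reduce: -6 ≡ 181 (mod 187).
Reciprocity: 181 ≡ 1 and 187 ≡ 3 (mod 4), so (181/187) = +(187/181).
Reduce top mod 181: now compute (6/181).
Pull out 2: since 181 ≡ 5 (mod 8), (2/181) = -1.
Reciprocity: 3 ≡ 3 and 181 ≡ 1 (mod 4), so (3/181) = +(181/3).
Reduce top mod 3: now compute (1/3).
Reached (1/3) = 1. Collecting the sign flips along the way, the symbol is -1.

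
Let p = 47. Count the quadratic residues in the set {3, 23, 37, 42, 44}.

3

(3/47) = +1 → QR.
(23/47) = -1 → non-residue.
(37/47) = +1 → QR.
(42/47) = +1 → QR.
(44/47) = -1 → non-residue.
Total quadratic residues among the 5: 3.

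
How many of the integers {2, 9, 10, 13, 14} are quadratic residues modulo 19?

(2/19) = -1 → non-residue.
(9/19) = +1 → QR.
(10/19) = -1 → non-residue.
(13/19) = -1 → non-residue.
(14/19) = -1 → non-residue.
Total quadratic residues among the 5: 1.

1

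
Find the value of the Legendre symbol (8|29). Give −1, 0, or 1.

Euler's criterion: (8/29) ≡ 8^14 (mod 29).
8^2 ≡ 6 (mod 29)
8^4 ≡ 7 (mod 29)
8^8 ≡ 20 (mod 29)
8^14 = 8^(8+4+2) ≡ 28 (mod 29).
Result is 28 ≡ −1, so (8/29) = −1.

-1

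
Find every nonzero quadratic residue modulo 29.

1,4,5,6,7,9,13,16,20,22,23,24,25,28

Square k = 1,…,14 (k and 29−k give the same square):
1²=1, 2²=4, 3²=9, 4²=16, 5²=25, 6²≡7, 7²≡20, 8²≡6, 9²≡23, 10²≡13, 11²≡5, 12²≡28, 13²≡24, 14²≡22 (mod 29).
So the quadratic residues mod 29 are {1, 4, 5, 6, 7, 9, 13, 16, 20, 22, 23, 24, 25, 28}.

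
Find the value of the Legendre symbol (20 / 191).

Pull out 2^2: since 191 ≡ 7 (mod 8), (2/191) = +1, so (2/191)^2 = +1.
Reciprocity: 5 ≡ 1 and 191 ≡ 3 (mod 4), so (5/191) = +(191/5).
Reduce top mod 5: now compute (1/5).
Reached (1/5) = 1. Collecting the sign flips along the way, the symbol is +1.

1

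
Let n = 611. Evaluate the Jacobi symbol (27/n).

Reciprocity: 27 ≡ 3 and 611 ≡ 3 (mod 4), so (27/611) = −(611/27).
Reduce top mod 27: now compute (17/27).
Reciprocity: 17 ≡ 1 and 27 ≡ 3 (mod 4), so (17/27) = +(27/17).
Reduce top mod 17: now compute (10/17).
Pull out 2: since 17 ≡ 1 (mod 8), (2/17) = +1.
Reciprocity: 5 ≡ 1 and 17 ≡ 1 (mod 4), so (5/17) = +(17/5).
Reduce top mod 5: now compute (2/5).
Pull out 2: since 5 ≡ 5 (mod 8), (2/5) = -1.
Reached (1/5) = 1. Collecting the sign flips along the way, the symbol is +1.

1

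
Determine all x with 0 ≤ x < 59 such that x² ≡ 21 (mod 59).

Since 59 ≡ 3 (mod 4), a square root of 21 is 21^((59+1)/4) = 21^15 mod 59.
Repeated squaring: 21^2≡28, 21^4≡17, 21^8≡53 (mod 59).
21^15 = 21^(8+4+2+1) ≡ 27 (mod 59).
Check: 27² = 729 ≡ 21 (mod 59). The two roots are 27 and 32.

27, 32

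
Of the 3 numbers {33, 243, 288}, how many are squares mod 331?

1

(33/331) = +1 → QR.
(243/331) = -1 → non-residue.
(288/331) = -1 → non-residue.
Total quadratic residues among the 3: 1.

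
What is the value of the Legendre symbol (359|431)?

Euler's criterion: (359/431) ≡ 359^215 (mod 431).
359^2 ≡ 12 (mod 431)
359^4 ≡ 144 (mod 431)
359^8 ≡ 48 (mod 431)
359^16 ≡ 149 (mod 431)
359^32 ≡ 220 (mod 431)
359^64 ≡ 128 (mod 431)
359^128 ≡ 6 (mod 431)
359^215 = 359^(128+64+16+4+2+1) ≡ 430 (mod 431).
Result is 430 ≡ −1, so (359/431) = −1.

-1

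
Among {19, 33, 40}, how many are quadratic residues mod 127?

(19/127) = +1 → QR.
(33/127) = -1 → non-residue.
(40/127) = -1 → non-residue.
Total quadratic residues among the 3: 1.

1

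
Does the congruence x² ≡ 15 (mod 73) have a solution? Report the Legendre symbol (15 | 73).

Reciprocity: 15 ≡ 3 and 73 ≡ 1 (mod 4), so (15/73) = +(73/15).
Reduce top mod 15: now compute (13/15).
Reciprocity: 13 ≡ 1 and 15 ≡ 3 (mod 4), so (13/15) = +(15/13).
Reduce top mod 13: now compute (2/13).
Pull out 2: since 13 ≡ 5 (mod 8), (2/13) = -1.
Reached (1/13) = 1. Collecting the sign flips along the way, the symbol is -1.

-1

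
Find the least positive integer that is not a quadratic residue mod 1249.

7

(2/1249) = +1, so 2 is a residue.
(3/1249) = +1, so 3 is a residue.
(4/1249) = +1, so 4 is a residue.
(5/1249) = +1, so 5 is a residue.
(6/1249) = +1, so 6 is a residue.
(7/1249) = −1, so 7 is the smallest positive non-residue mod 1249.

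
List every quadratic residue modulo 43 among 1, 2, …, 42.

1 4 6 9 10 11 13 14 15 16 17 21 23 24 25 31 35 36 38 40 41

Square k = 1,…,21 (k and 43−k give the same square):
1²=1, 2²=4, 3²=9, 4²=16, 5²=25, 6²=36, 7²≡6, 8²≡21, 9²≡38, 10²≡14, 11²≡35, 12²≡15, 13²≡40, 14²≡24, 15²≡10, 16²≡41, 17²≡31, 18²≡23, 19²≡17, 20²≡13, 21²≡11 (mod 43).
So the quadratic residues mod 43 are {1, 4, 6, 9, 10, 11, 13, 14, 15, 16, 17, 21, 23, 24, 25, 31, 35, 36, 38, 40, 41}.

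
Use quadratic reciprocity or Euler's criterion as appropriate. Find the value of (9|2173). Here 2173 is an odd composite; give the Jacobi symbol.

1

Reciprocity: 9 ≡ 1 and 2173 ≡ 1 (mod 4), so (9/2173) = +(2173/9).
Reduce top mod 9: now compute (4/9).
Pull out 2^2: since 9 ≡ 1 (mod 8), (2/9) = +1, so (2/9)^2 = +1.
Reached (1/9) = 1. Collecting the sign flips along the way, the symbol is +1.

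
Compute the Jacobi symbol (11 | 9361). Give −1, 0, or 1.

Reciprocity: 11 ≡ 3 and 9361 ≡ 1 (mod 4), so (11/9361) = +(9361/11).
Reduce top mod 11: now compute (0/11).
Top reduces to 0: gcd > 1, so the symbol is 0.

0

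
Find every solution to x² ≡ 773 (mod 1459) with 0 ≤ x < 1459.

234, 1225

Since 1459 ≡ 3 (mod 4), a square root of 773 is 773^((1459+1)/4) = 773^365 mod 1459.
Repeated squaring: 773^2≡798, 773^4≡680, 773^8≡1356, 773^16≡396, 773^32≡703, 773^64≡1067, 773^128≡469, 773^256≡1111 (mod 1459).
773^365 = 773^(256+64+32+8+4+1) ≡ 1225 (mod 1459).
Check: 1225² = 1500625 ≡ 773 (mod 1459). The two roots are 234 and 1225.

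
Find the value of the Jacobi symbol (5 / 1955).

Reciprocity: 5 ≡ 1 and 1955 ≡ 3 (mod 4), so (5/1955) = +(1955/5).
Reduce top mod 5: now compute (0/5).
Top reduces to 0: gcd > 1, so the symbol is 0.

0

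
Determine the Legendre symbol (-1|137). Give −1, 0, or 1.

1

First reduce: -1 ≡ 136 (mod 137).
Pull out 2^3: since 137 ≡ 1 (mod 8), (2/137) = +1, so (2/137)^3 = +1.
Reciprocity: 17 ≡ 1 and 137 ≡ 1 (mod 4), so (17/137) = +(137/17).
Reduce top mod 17: now compute (1/17).
Reached (1/17) = 1. Collecting the sign flips along the way, the symbol is +1.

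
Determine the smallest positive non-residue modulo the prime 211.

2

(2/211) = −1, so 2 is the smallest positive non-residue mod 211.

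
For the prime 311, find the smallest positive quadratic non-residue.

11

(2/311) = +1, so 2 is a residue.
(3/311) = +1, so 3 is a residue.
(4/311) = +1, so 4 is a residue.
(5/311) = +1, so 5 is a residue.
(6/311) = +1, so 6 is a residue.
(7/311) = +1, so 7 is a residue.
(8/311) = +1, so 8 is a residue.
(9/311) = +1, so 9 is a residue.
(10/311) = +1, so 10 is a residue.
(11/311) = −1, so 11 is the smallest positive non-residue mod 311.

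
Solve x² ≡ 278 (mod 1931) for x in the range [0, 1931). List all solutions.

47, 1884

Since 1931 ≡ 3 (mod 4), a square root of 278 is 278^((1931+1)/4) = 278^483 mod 1931.
Repeated squaring: 278^2≡44, 278^4≡5, 278^8≡25, 278^16≡625, 278^32≡563, 278^64≡285, 278^128≡123, 278^256≡1612 (mod 1931).
278^483 = 278^(256+128+64+32+2+1) ≡ 1884 (mod 1931).
Check: 1884² = 3549456 ≡ 278 (mod 1931). The two roots are 47 and 1884.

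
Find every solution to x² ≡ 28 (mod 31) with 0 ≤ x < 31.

11, 20

Since 31 ≡ 3 (mod 4), a square root of 28 is 28^((31+1)/4) = 28^8 mod 31.
Repeated squaring: 28^2≡9, 28^4≡19, 28^8≡20 (mod 31).
28^8 = 28^(8) ≡ 20 (mod 31).
Check: 20² = 400 ≡ 28 (mod 31). The two roots are 11 and 20.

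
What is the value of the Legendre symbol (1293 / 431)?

First reduce: 1293 ≡ 0 (mod 431).
Top reduces to 0: gcd > 1, so the symbol is 0.

0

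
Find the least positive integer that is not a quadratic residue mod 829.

(2/829) = −1, so 2 is the smallest positive non-residue mod 829.

2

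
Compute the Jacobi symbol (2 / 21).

-1

Pull out 2: since 21 ≡ 5 (mod 8), (2/21) = -1.
Reached (1/21) = 1. Collecting the sign flips along the way, the symbol is -1.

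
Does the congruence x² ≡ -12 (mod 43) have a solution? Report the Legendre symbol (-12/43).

1

First reduce: -12 ≡ 31 (mod 43).
Reciprocity: 31 ≡ 3 and 43 ≡ 3 (mod 4), so (31/43) = −(43/31).
Reduce top mod 31: now compute (12/31).
Pull out 2^2: since 31 ≡ 7 (mod 8), (2/31) = +1, so (2/31)^2 = +1.
Reciprocity: 3 ≡ 3 and 31 ≡ 3 (mod 4), so (3/31) = −(31/3).
Reduce top mod 3: now compute (1/3).
Reached (1/3) = 1. Collecting the sign flips along the way, the symbol is +1.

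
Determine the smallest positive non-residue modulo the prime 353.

(2/353) = +1, so 2 is a residue.
(3/353) = −1, so 3 is the smallest positive non-residue mod 353.

3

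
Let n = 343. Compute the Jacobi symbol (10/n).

-1

Pull out 2: since 343 ≡ 7 (mod 8), (2/343) = +1.
Reciprocity: 5 ≡ 1 and 343 ≡ 3 (mod 4), so (5/343) = +(343/5).
Reduce top mod 5: now compute (3/5).
Reciprocity: 3 ≡ 3 and 5 ≡ 1 (mod 4), so (3/5) = +(5/3).
Reduce top mod 3: now compute (2/3).
Pull out 2: since 3 ≡ 3 (mod 8), (2/3) = -1.
Reached (1/3) = 1. Collecting the sign flips along the way, the symbol is -1.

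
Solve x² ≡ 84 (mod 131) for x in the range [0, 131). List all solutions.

Since 131 ≡ 3 (mod 4), a square root of 84 is 84^((131+1)/4) = 84^33 mod 131.
Repeated squaring: 84^2≡113, 84^4≡62, 84^8≡45, 84^16≡60, 84^32≡63 (mod 131).
84^33 = 84^(32+1) ≡ 52 (mod 131).
Check: 52² = 2704 ≡ 84 (mod 131). The two roots are 52 and 79.

52, 79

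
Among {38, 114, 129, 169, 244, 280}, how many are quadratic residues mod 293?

3

(38/293) = +1 → QR.
(114/293) = -1 → non-residue.
(129/293) = -1 → non-residue.
(169/293) = +1 → QR.
(244/293) = +1 → QR.
(280/293) = -1 → non-residue.
Total quadratic residues among the 6: 3.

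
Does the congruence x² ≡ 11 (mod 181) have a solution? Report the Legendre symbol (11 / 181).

Reciprocity: 11 ≡ 3 and 181 ≡ 1 (mod 4), so (11/181) = +(181/11).
Reduce top mod 11: now compute (5/11).
Reciprocity: 5 ≡ 1 and 11 ≡ 3 (mod 4), so (5/11) = +(11/5).
Reduce top mod 5: now compute (1/5).
Reached (1/5) = 1. Collecting the sign flips along the way, the symbol is +1.

1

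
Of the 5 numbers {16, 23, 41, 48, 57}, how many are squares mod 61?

(16/61) = +1 → QR.
(23/61) = -1 → non-residue.
(41/61) = +1 → QR.
(48/61) = +1 → QR.
(57/61) = +1 → QR.
Total quadratic residues among the 5: 4.

4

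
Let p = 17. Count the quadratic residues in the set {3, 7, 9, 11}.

1

(3/17) = -1 → non-residue.
(7/17) = -1 → non-residue.
(9/17) = +1 → QR.
(11/17) = -1 → non-residue.
Total quadratic residues among the 4: 1.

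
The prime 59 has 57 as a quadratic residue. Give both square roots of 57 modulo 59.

23, 36

Since 59 ≡ 3 (mod 4), a square root of 57 is 57^((59+1)/4) = 57^15 mod 59.
Repeated squaring: 57^2≡4, 57^4≡16, 57^8≡20 (mod 59).
57^15 = 57^(8+4+2+1) ≡ 36 (mod 59).
Check: 36² = 1296 ≡ 57 (mod 59). The two roots are 23 and 36.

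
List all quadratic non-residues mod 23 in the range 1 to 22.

Square k = 1,…,11 (k and 23−k give the same square):
1²=1, 2²=4, 3²=9, 4²=16, 5²≡2, 6²≡13, 7²≡3, 8²≡18, 9²≡12, 10²≡8, 11²≡6 (mod 23).
The residues are {1, 2, 3, 4, 6, 8, 9, 12, 13, 16, 18}; the non-residues are the remaining 11 nonzero classes.

5, 7, 10, 11, 14, 15, 17, 19, 20, 21, 22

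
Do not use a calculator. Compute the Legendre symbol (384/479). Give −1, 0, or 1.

1

Pull out 2^7: since 479 ≡ 7 (mod 8), (2/479) = +1, so (2/479)^7 = +1.
Reciprocity: 3 ≡ 3 and 479 ≡ 3 (mod 4), so (3/479) = −(479/3).
Reduce top mod 3: now compute (2/3).
Pull out 2: since 3 ≡ 3 (mod 8), (2/3) = -1.
Reached (1/3) = 1. Collecting the sign flips along the way, the symbol is +1.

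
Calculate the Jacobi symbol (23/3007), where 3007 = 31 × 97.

1

Reciprocity: 23 ≡ 3 and 3007 ≡ 3 (mod 4), so (23/3007) = −(3007/23).
Reduce top mod 23: now compute (17/23).
Reciprocity: 17 ≡ 1 and 23 ≡ 3 (mod 4), so (17/23) = +(23/17).
Reduce top mod 17: now compute (6/17).
Pull out 2: since 17 ≡ 1 (mod 8), (2/17) = +1.
Reciprocity: 3 ≡ 3 and 17 ≡ 1 (mod 4), so (3/17) = +(17/3).
Reduce top mod 3: now compute (2/3).
Pull out 2: since 3 ≡ 3 (mod 8), (2/3) = -1.
Reached (1/3) = 1. Collecting the sign flips along the way, the symbol is +1.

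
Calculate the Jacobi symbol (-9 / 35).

First reduce: -9 ≡ 26 (mod 35).
Pull out 2: since 35 ≡ 3 (mod 8), (2/35) = -1.
Reciprocity: 13 ≡ 1 and 35 ≡ 3 (mod 4), so (13/35) = +(35/13).
Reduce top mod 13: now compute (9/13).
Reciprocity: 9 ≡ 1 and 13 ≡ 1 (mod 4), so (9/13) = +(13/9).
Reduce top mod 9: now compute (4/9).
Pull out 2^2: since 9 ≡ 1 (mod 8), (2/9) = +1, so (2/9)^2 = +1.
Reached (1/9) = 1. Collecting the sign flips along the way, the symbol is -1.

-1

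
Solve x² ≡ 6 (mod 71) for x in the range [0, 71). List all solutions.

Since 71 ≡ 3 (mod 4), a square root of 6 is 6^((71+1)/4) = 6^18 mod 71.
Repeated squaring: 6^2≡36, 6^4≡18, 6^8≡40, 6^16≡38 (mod 71).
6^18 = 6^(16+2) ≡ 19 (mod 71).
Check: 19² = 361 ≡ 6 (mod 71). The two roots are 19 and 52.

19, 52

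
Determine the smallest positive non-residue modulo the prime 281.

(2/281) = +1, so 2 is a residue.
(3/281) = −1, so 3 is the smallest positive non-residue mod 281.

3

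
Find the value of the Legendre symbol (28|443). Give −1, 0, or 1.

Pull out 2^2: since 443 ≡ 3 (mod 8), (2/443) = -1, so (2/443)^2 = +1.
Reciprocity: 7 ≡ 3 and 443 ≡ 3 (mod 4), so (7/443) = −(443/7).
Reduce top mod 7: now compute (2/7).
Pull out 2: since 7 ≡ 7 (mod 8), (2/7) = +1.
Reached (1/7) = 1. Collecting the sign flips along the way, the symbol is -1.

-1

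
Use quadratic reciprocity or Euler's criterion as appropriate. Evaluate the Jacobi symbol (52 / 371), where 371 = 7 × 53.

Pull out 2^2: since 371 ≡ 3 (mod 8), (2/371) = -1, so (2/371)^2 = +1.
Reciprocity: 13 ≡ 1 and 371 ≡ 3 (mod 4), so (13/371) = +(371/13).
Reduce top mod 13: now compute (7/13).
Reciprocity: 7 ≡ 3 and 13 ≡ 1 (mod 4), so (7/13) = +(13/7).
Reduce top mod 7: now compute (6/7).
Pull out 2: since 7 ≡ 7 (mod 8), (2/7) = +1.
Reciprocity: 3 ≡ 3 and 7 ≡ 3 (mod 4), so (3/7) = −(7/3).
Reduce top mod 3: now compute (1/3).
Reached (1/3) = 1. Collecting the sign flips along the way, the symbol is -1.

-1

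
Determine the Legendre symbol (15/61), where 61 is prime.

1

Euler's criterion: (15/61) ≡ 15^30 (mod 61).
15^2 ≡ 42 (mod 61)
15^4 ≡ 56 (mod 61)
15^8 ≡ 25 (mod 61)
15^16 ≡ 15 (mod 61)
15^30 = 15^(16+8+4+2) ≡ 1 (mod 61).
Result is 1, so (15/61) = 1.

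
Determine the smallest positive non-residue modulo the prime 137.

(2/137) = +1, so 2 is a residue.
(3/137) = −1, so 3 is the smallest positive non-residue mod 137.

3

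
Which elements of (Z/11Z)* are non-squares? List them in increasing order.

Square k = 1,…,5 (k and 11−k give the same square):
1²=1, 2²=4, 3²=9, 4²≡5, 5²≡3 (mod 11).
The residues are {1, 3, 4, 5, 9}; the non-residues are the remaining 5 nonzero classes.

2 6 7 8 10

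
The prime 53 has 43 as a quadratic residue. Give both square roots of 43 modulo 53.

19, 34

53 ≡ 1 (mod 4), so we find a root by search.
Trying successive values, 19² = 361 ≡ 43 (mod 53). The other root is 53 − 19 = 34.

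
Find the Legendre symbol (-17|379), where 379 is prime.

First reduce: -17 ≡ 362 (mod 379).
Pull out 2: since 379 ≡ 3 (mod 8), (2/379) = -1.
Reciprocity: 181 ≡ 1 and 379 ≡ 3 (mod 4), so (181/379) = +(379/181).
Reduce top mod 181: now compute (17/181).
Reciprocity: 17 ≡ 1 and 181 ≡ 1 (mod 4), so (17/181) = +(181/17).
Reduce top mod 17: now compute (11/17).
Reciprocity: 11 ≡ 3 and 17 ≡ 1 (mod 4), so (11/17) = +(17/11).
Reduce top mod 11: now compute (6/11).
Pull out 2: since 11 ≡ 3 (mod 8), (2/11) = -1.
Reciprocity: 3 ≡ 3 and 11 ≡ 3 (mod 4), so (3/11) = −(11/3).
Reduce top mod 3: now compute (2/3).
Pull out 2: since 3 ≡ 3 (mod 8), (2/3) = -1.
Reached (1/3) = 1. Collecting the sign flips along the way, the symbol is +1.

1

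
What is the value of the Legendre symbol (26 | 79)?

1

Pull out 2: since 79 ≡ 7 (mod 8), (2/79) = +1.
Reciprocity: 13 ≡ 1 and 79 ≡ 3 (mod 4), so (13/79) = +(79/13).
Reduce top mod 13: now compute (1/13).
Reached (1/13) = 1. Collecting the sign flips along the way, the symbol is +1.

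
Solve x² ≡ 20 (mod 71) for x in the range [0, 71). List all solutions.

34, 37

Since 71 ≡ 3 (mod 4), a square root of 20 is 20^((71+1)/4) = 20^18 mod 71.
Repeated squaring: 20^2≡45, 20^4≡37, 20^8≡20, 20^16≡45 (mod 71).
20^18 = 20^(16+2) ≡ 37 (mod 71).
Check: 37² = 1369 ≡ 20 (mod 71). The two roots are 34 and 37.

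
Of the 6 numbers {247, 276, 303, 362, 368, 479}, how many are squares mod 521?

2

(247/521) = -1 → non-residue.
(276/521) = +1 → QR.
(303/521) = -1 → non-residue.
(362/521) = -1 → non-residue.
(368/521) = -1 → non-residue.
(479/521) = +1 → QR.
Total quadratic residues among the 6: 2.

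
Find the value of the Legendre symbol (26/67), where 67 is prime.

Euler's criterion: (26/67) ≡ 26^33 (mod 67).
26^2 ≡ 6 (mod 67)
26^4 ≡ 36 (mod 67)
26^8 ≡ 23 (mod 67)
26^16 ≡ 60 (mod 67)
26^32 ≡ 49 (mod 67)
26^33 = 26^(32+1) ≡ 1 (mod 67).
Result is 1, so (26/67) = 1.

1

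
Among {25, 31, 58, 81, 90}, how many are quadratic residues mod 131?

(25/131) = +1 → QR.
(31/131) = -1 → non-residue.
(58/131) = +1 → QR.
(81/131) = +1 → QR.
(90/131) = -1 → non-residue.
Total quadratic residues among the 5: 3.

3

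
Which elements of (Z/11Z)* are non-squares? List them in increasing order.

Square k = 1,…,5 (k and 11−k give the same square):
1²=1, 2²=4, 3²=9, 4²≡5, 5²≡3 (mod 11).
The residues are {1, 3, 4, 5, 9}; the non-residues are the remaining 5 nonzero classes.

2, 6, 7, 8, 10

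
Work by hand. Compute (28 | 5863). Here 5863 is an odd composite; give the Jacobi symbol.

Pull out 2^2: since 5863 ≡ 7 (mod 8), (2/5863) = +1, so (2/5863)^2 = +1.
Reciprocity: 7 ≡ 3 and 5863 ≡ 3 (mod 4), so (7/5863) = −(5863/7).
Reduce top mod 7: now compute (4/7).
Pull out 2^2: since 7 ≡ 7 (mod 8), (2/7) = +1, so (2/7)^2 = +1.
Reached (1/7) = 1. Collecting the sign flips along the way, the symbol is -1.

-1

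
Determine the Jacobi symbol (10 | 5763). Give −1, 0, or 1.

Pull out 2: since 5763 ≡ 3 (mod 8), (2/5763) = -1.
Reciprocity: 5 ≡ 1 and 5763 ≡ 3 (mod 4), so (5/5763) = +(5763/5).
Reduce top mod 5: now compute (3/5).
Reciprocity: 3 ≡ 3 and 5 ≡ 1 (mod 4), so (3/5) = +(5/3).
Reduce top mod 3: now compute (2/3).
Pull out 2: since 3 ≡ 3 (mod 8), (2/3) = -1.
Reached (1/3) = 1. Collecting the sign flips along the way, the symbol is +1.

1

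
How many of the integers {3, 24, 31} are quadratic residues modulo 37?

(3/37) = +1 → QR.
(24/37) = -1 → non-residue.
(31/37) = -1 → non-residue.
Total quadratic residues among the 3: 1.

1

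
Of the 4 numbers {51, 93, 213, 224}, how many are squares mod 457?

2

(51/457) = +1 → QR.
(93/457) = -1 → non-residue.
(213/457) = -1 → non-residue.
(224/457) = +1 → QR.
Total quadratic residues among the 4: 2.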